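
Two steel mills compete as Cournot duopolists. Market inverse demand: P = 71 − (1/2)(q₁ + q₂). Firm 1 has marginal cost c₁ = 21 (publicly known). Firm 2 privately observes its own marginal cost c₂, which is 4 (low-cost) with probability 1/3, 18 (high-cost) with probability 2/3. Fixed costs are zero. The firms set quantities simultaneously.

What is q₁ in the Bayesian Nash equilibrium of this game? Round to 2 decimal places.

28.22

Firm 2 with cost c maximizes (71 − (1/2)(q₁+q₂) − c)·q₂, giving q₂(c) = (71 − c − (1/2)q₁).
E[c₂] = 1/3·4 + 2/3·18 = 13.3333
Firm 1's FOC against E[q₂] yields q₁ = (71 − 2·21 + E[c₂])/(3/2) = (71 − 42 + 13.3333)/(3/2) = 28.2222.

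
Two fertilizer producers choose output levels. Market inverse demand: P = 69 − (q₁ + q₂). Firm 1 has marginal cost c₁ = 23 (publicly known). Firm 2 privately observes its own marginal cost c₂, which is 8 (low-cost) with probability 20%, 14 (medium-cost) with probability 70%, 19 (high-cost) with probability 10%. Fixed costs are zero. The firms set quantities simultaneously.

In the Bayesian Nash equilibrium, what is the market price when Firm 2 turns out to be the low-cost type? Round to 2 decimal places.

32.45

Each type of Firm 2 best-responds to q₁; Firm 1 best-responds to the expected q₂ over Firm 2's types.
Firm 2 with cost c maximizes (69 − (q₁+q₂) − c)·q₂, giving q₂(c) = (69 − c − q₁)/2.
E[c₂] = 0.2·8 + 0.7·14 + 0.1·19 = 13.3
Firm 1's FOC against E[q₂] yields q₁ = (69 − 2·23 + E[c₂])/3 = (69 − 46 + 13.3)/3 = 12.1.
q₂(low-cost) = 24.45, so P = 69 − (12.1 + 24.45) = 32.45.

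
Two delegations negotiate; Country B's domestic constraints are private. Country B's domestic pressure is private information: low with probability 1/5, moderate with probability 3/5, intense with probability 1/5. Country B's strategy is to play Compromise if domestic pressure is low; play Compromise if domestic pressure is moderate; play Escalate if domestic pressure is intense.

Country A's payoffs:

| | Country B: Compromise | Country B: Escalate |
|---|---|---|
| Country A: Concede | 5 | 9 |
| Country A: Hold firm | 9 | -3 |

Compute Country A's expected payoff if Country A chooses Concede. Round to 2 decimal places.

E[Concede] = 1/5·5 + 3/5·5 + 1/5·9 = 1 + 3 + 9/5 = 29/5

5.80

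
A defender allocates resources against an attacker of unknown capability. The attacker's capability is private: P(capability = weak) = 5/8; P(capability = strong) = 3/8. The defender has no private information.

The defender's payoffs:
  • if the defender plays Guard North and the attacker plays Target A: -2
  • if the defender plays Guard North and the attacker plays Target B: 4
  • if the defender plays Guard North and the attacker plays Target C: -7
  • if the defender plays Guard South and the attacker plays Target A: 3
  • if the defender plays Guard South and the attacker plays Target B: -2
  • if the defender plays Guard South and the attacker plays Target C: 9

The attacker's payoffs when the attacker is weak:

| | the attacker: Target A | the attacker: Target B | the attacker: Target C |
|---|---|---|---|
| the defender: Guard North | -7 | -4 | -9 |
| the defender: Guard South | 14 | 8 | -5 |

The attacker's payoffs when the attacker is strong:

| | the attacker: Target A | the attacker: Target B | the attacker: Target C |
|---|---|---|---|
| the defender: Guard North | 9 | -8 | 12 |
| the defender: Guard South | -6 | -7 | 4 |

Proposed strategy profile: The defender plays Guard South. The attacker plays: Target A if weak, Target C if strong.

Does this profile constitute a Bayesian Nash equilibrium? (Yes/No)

Yes

The defender plays Guard South: E[Guard South] = 5/8·(3) + 3/8·(9) = 21/4; E[Guard North] = -31/8. Best-responding. ✓
The attacker (capability weak), facing Guard South: Target A gives 14, Target B gives 8, Target C gives -5. Proposed Target A is best. ✓
The attacker (capability strong), facing Guard South: Target A gives -6, Target B gives -7, Target C gives 4. Proposed Target C is best. ✓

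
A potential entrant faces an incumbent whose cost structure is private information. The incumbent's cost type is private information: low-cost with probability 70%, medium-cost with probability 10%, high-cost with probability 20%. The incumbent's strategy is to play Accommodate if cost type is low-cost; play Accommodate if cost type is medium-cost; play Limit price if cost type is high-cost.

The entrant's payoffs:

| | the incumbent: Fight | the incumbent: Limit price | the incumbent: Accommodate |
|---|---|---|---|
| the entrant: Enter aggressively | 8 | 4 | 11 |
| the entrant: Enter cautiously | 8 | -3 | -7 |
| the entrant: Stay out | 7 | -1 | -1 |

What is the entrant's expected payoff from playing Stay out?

-1

Take the expectation over the incumbent's cost type, weighting each type's action by its prior probability.
E[Stay out] = 0.7·(-1) + 0.1·(-1) + 0.2·(-1) = (-0.7) + (-0.1) + (-0.2) = -1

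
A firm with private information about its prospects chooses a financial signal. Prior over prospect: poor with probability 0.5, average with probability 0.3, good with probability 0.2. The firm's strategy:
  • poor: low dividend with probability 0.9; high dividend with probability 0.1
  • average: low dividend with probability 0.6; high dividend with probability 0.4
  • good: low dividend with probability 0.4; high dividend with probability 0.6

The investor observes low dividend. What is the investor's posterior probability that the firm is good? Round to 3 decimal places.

P(low dividend) = 0.5·0.9 + 0.3·0.6 + 0.2·0.4 = 0.71
P(good | low dividend) = (0.2·0.4) / 0.71 = 0.08 / 0.71 = 0.112676

0.113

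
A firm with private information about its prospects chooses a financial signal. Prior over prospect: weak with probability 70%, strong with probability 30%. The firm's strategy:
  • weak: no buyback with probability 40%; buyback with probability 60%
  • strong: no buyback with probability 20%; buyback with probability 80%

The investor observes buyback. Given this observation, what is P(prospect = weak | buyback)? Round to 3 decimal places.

0.636

P(buyback) = 0.7·0.6 + 0.3·0.8 = 0.66
P(weak | buyback) = (0.7·0.6) / 0.66 = 0.42 / 0.66 = 0.636364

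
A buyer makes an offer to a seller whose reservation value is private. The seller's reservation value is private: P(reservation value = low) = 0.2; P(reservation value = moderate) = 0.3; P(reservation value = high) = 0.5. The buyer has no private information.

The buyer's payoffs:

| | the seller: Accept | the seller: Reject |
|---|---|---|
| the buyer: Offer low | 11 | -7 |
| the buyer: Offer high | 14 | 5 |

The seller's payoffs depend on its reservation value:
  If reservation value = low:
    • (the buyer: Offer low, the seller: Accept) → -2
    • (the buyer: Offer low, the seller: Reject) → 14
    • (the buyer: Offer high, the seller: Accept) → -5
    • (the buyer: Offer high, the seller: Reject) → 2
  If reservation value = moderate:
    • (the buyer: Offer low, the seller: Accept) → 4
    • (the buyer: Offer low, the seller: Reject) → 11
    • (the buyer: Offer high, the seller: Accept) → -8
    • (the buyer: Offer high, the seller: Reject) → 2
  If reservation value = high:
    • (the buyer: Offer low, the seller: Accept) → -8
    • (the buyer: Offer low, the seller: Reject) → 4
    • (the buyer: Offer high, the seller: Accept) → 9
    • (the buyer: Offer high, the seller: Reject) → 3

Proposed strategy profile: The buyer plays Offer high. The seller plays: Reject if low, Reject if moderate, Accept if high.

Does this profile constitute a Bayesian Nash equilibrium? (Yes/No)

The buyer plays Offer high: E[Offer high] = 0.2·(5) + 0.3·(5) + 0.5·(14) = 9.5; E[Offer low] = 2. Best-responding. ✓
The seller (reservation value low), facing Offer high: Accept gives -5, Reject gives 2. Proposed Reject is best. ✓
The seller (reservation value moderate), facing Offer high: Accept gives -8, Reject gives 2. Proposed Reject is best. ✓
The seller (reservation value high), facing Offer high: Accept gives 9, Reject gives 3. Proposed Accept is best. ✓

Yes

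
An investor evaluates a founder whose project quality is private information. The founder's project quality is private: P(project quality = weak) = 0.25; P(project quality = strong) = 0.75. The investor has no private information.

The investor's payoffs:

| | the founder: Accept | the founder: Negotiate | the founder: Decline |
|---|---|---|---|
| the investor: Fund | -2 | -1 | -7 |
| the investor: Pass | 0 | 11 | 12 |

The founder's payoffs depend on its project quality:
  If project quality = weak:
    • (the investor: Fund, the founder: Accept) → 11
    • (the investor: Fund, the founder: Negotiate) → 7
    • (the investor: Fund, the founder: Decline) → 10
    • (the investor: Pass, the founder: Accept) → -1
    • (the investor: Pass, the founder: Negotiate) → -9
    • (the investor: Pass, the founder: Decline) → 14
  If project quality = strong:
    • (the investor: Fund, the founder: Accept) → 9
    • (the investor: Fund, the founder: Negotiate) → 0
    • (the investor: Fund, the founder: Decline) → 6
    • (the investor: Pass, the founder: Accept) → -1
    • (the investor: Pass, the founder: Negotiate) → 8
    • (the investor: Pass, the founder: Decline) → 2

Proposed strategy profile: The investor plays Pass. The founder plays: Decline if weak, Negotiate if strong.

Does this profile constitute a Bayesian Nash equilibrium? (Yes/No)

The investor plays Pass: E[Pass] = 0.25·(12) + 0.75·(11) = 11.25; E[Fund] = -2.5. Best-responding. ✓
The founder (project quality weak), facing Pass: Accept gives -1, Negotiate gives -9, Decline gives 14. Proposed Decline is best. ✓
The founder (project quality strong), facing Pass: Accept gives -1, Negotiate gives 8, Decline gives 2. Proposed Negotiate is best. ✓

Yes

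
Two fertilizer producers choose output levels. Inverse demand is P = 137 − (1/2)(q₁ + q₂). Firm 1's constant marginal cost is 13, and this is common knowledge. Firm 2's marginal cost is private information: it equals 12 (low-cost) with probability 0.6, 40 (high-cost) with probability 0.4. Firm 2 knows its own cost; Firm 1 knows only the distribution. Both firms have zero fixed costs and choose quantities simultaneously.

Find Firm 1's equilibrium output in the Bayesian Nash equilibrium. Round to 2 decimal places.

Type-c best response for Firm 2: q₂(c) = (137 − c) − q₁/2.
Firm 1 maximizes expected profit; its first-order condition is 137 − q₁ − (1/2)E[q₂] − 13 = 0.
Substituting E[q₂] and solving: E[c₂] = 23.2, so q₁ = (137 − 2·13 + 23.2)/(3/2) = 89.4667.

89.47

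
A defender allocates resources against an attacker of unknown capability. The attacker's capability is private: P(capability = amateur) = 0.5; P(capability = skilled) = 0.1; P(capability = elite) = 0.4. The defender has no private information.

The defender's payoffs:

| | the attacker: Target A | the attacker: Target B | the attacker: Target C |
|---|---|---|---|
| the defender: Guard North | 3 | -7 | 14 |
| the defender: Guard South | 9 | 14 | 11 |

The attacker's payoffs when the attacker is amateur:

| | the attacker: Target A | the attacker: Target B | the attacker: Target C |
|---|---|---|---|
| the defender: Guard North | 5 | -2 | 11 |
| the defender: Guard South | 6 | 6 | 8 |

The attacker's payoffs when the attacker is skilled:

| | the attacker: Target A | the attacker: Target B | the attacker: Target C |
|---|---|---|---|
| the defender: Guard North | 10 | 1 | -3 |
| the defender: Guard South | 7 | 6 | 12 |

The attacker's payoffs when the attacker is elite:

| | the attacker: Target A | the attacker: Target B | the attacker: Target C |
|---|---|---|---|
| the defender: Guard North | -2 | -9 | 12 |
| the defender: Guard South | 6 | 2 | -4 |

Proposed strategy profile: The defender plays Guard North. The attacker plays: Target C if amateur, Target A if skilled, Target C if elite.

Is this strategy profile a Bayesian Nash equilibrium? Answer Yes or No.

A profile is a BNE iff every type of every player is best-responding given beliefs about the other side.
The defender plays Guard North: E[Guard North] = 0.5·(14) + 0.1·(3) + 0.4·(14) = 12.9; E[Guard South] = 10.8. Best-responding. ✓
The attacker (capability amateur), facing Guard North: Target A gives 5, Target B gives -2, Target C gives 11. Proposed Target C is best. ✓
The attacker (capability skilled), facing Guard North: Target A gives 10, Target B gives 1, Target C gives -3. Proposed Target A is best. ✓
The attacker (capability elite), facing Guard North: Target A gives -2, Target B gives -9, Target C gives 12. Proposed Target C is best. ✓

Yes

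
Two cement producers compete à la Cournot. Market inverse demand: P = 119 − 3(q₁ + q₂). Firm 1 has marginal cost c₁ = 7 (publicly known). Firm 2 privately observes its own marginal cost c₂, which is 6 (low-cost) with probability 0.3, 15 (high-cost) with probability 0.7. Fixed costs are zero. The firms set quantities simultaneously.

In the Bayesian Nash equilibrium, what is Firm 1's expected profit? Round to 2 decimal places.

509.60

Firm 2 with cost c maximizes (119 − 3(q₁+q₂) − c)·q₂, giving q₂(c) = (119 − c − 3q₁)/6.
E[c₂] = 0.3·6 + 0.7·15 = 12.3
Firm 1's FOC against E[q₂] yields q₁ = (119 − 2·7 + E[c₂])/9 = (119 − 14 + 12.3)/9 = 13.0333.
E[P] = 119 − 3·(q₁ + E[q₂]) = 46.1; Firm 1's expected profit = (E[P] − 7)·q₁ = (46.1 − 7)·13.0333 = 509.603.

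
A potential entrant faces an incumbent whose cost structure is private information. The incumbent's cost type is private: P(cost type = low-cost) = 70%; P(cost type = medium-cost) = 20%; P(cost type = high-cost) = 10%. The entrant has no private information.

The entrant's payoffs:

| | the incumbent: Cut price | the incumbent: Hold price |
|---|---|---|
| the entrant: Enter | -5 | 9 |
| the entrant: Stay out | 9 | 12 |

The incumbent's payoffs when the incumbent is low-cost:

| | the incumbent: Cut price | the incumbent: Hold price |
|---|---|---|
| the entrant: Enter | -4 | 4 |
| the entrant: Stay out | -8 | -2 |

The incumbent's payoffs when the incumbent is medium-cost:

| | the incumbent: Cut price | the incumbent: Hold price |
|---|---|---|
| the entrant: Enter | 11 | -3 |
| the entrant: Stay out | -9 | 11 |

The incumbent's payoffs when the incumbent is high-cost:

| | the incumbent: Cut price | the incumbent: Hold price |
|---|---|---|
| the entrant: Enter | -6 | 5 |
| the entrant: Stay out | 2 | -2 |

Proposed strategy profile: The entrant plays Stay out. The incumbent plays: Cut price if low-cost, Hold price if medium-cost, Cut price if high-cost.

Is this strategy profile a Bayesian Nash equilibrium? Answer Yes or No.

The entrant plays Stay out: E[Stay out] = 0.7·(9) + 0.2·(12) + 0.1·(9) = 9.6; E[Enter] = -2.2. Best-responding. ✓
The incumbent (cost type low-cost), facing Stay out: Cut price gives -8, Hold price gives -2. Proposed Cut price is not best — profitable deviation exists. ✗
The incumbent (cost type medium-cost), facing Stay out: Cut price gives -9, Hold price gives 11. Proposed Hold price is best. ✓
The incumbent (cost type high-cost), facing Stay out: Cut price gives 2, Hold price gives -2. Proposed Cut price is best. ✓

No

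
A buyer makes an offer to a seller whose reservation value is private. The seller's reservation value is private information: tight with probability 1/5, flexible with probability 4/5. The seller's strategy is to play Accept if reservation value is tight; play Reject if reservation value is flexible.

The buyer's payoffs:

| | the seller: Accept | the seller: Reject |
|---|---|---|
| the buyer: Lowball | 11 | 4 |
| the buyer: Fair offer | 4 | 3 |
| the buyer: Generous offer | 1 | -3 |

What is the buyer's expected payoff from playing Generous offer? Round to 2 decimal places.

E[Generous offer] = 1/5·1 + 4/5·(-3) = 1/5 + (-12/5) = -11/5

-2.20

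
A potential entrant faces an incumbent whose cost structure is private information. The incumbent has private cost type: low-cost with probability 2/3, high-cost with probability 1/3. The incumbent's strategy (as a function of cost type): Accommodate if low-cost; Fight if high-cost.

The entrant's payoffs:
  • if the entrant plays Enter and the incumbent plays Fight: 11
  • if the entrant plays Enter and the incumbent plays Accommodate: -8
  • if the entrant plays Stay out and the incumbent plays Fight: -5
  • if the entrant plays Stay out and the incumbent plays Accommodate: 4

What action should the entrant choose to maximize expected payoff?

Stay out

Compute the entrant's expected payoff for each action, taking the expectation over the incumbent's type.
E[Enter] = 2/3·(-8) + 1/3·(11) = -5/3
E[Stay out] = 2/3·(4) + 1/3·(-5) = 1
Best response: Stay out (1 is the largest).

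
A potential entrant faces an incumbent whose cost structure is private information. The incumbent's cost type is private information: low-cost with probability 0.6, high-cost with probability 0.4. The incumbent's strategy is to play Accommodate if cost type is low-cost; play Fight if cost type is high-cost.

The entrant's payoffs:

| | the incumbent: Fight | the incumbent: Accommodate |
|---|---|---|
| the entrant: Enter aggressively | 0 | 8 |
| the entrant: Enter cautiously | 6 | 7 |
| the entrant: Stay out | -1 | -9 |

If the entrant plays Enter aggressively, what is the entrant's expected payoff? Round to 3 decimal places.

E[Enter aggressively] = 0.6·8 + 0.4·0 = 4.8 + 0 = 4.8

4.800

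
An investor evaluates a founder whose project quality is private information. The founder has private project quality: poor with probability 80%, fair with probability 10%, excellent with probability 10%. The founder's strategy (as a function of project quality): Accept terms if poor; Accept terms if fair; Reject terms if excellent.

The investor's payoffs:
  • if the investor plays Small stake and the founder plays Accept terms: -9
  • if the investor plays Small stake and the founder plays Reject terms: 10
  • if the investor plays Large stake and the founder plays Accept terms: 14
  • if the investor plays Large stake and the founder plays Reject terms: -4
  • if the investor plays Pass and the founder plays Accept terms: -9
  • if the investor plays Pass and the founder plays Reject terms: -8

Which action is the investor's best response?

Large stake

E[Small stake] = 0.8·(-9) + 0.1·(-9) + 0.1·(10) = -7.1
E[Large stake] = 0.8·(14) + 0.1·(14) + 0.1·(-4) = 12.2
E[Pass] = 0.8·(-9) + 0.1·(-9) + 0.1·(-8) = -8.9
Best response: Large stake (12.2 is the largest).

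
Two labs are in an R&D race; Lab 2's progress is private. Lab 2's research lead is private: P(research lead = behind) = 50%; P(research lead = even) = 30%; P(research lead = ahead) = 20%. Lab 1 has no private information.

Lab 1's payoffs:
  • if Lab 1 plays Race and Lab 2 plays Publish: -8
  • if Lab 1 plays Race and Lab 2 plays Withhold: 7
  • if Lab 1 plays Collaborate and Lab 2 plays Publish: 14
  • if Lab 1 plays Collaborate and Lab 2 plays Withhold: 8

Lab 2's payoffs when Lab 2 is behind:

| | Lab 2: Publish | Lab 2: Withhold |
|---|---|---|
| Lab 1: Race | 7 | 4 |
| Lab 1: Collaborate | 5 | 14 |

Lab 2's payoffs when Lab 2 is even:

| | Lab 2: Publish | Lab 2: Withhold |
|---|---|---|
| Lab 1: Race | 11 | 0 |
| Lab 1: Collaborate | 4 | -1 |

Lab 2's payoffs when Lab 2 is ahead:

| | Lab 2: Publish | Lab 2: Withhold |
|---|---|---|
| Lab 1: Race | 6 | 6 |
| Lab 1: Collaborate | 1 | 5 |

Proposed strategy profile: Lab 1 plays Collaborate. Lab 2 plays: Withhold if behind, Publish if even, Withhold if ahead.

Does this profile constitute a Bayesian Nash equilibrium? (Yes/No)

Lab 1 plays Collaborate: E[Collaborate] = 0.5·(8) + 0.3·(14) + 0.2·(8) = 9.8; E[Race] = 2.5. Best-responding. ✓
Lab 2 (research lead behind), facing Collaborate: Publish gives 5, Withhold gives 14. Proposed Withhold is best. ✓
Lab 2 (research lead even), facing Collaborate: Publish gives 4, Withhold gives -1. Proposed Publish is best. ✓
Lab 2 (research lead ahead), facing Collaborate: Publish gives 1, Withhold gives 5. Proposed Withhold is best. ✓

Yes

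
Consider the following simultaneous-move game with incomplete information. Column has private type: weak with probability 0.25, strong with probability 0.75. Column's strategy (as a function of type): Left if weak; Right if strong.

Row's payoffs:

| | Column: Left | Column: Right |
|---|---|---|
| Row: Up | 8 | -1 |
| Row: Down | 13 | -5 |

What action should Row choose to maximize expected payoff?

Up

E[Up] = 0.25·(8) + 0.75·(-1) = 1.25
E[Down] = 0.25·(13) + 0.75·(-5) = -0.5
Best response: Up (1.25 is the largest).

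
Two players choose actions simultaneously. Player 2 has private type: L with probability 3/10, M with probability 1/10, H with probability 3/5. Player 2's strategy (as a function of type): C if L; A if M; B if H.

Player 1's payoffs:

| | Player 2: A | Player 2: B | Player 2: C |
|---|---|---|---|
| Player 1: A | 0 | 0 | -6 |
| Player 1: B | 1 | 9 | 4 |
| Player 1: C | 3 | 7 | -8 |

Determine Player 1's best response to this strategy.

B

E[A] = 3/10·(-6) + 1/10·(0) + 3/5·(0) = -9/5
E[B] = 3/10·(4) + 1/10·(1) + 3/5·(9) = 67/10
E[C] = 3/10·(-8) + 1/10·(3) + 3/5·(7) = 21/10
Best response: B (67/10 is the largest).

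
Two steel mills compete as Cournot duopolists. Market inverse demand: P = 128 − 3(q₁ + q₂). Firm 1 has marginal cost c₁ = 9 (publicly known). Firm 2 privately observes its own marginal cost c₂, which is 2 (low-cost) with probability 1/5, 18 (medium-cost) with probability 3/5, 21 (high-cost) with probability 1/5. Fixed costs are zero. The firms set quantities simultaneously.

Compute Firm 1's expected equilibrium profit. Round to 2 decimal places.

582.41

Firm 2 with cost c maximizes (128 − 3(q₁+q₂) − c)·q₂, giving q₂(c) = (128 − c − 3q₁)/6.
E[c₂] = 1/5·2 + 3/5·18 + 1/5·21 = 15.4
Firm 1's FOC against E[q₂] yields q₁ = (128 − 2·9 + E[c₂])/9 = (128 − 18 + 15.4)/9 = 13.9333.
E[P] = 128 − 3·(q₁ + E[q₂]) = 50.8; Firm 1's expected profit = (E[P] − 9)·q₁ = (50.8 − 9)·13.9333 = 582.413.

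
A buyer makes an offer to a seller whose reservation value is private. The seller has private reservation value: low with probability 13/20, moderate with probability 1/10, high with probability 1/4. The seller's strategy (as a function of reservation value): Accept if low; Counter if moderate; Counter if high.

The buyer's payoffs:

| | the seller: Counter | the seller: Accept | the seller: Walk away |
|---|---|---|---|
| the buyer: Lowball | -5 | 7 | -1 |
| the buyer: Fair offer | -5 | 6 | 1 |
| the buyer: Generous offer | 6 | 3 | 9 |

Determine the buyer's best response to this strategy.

Generous offer

E[Lowball] = 13/20·(7) + 1/10·(-5) + 1/4·(-5) = 14/5
E[Fair offer] = 13/20·(6) + 1/10·(-5) + 1/4·(-5) = 43/20
E[Generous offer] = 13/20·(3) + 1/10·(6) + 1/4·(6) = 81/20
Best response: Generous offer (81/20 is the largest).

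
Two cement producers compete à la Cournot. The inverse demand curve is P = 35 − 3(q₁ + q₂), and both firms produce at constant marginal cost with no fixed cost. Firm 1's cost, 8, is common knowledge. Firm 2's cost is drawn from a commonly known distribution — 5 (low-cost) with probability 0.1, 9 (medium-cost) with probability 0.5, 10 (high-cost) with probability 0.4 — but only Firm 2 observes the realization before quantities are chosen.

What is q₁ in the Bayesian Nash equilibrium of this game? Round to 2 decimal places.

3.11

Each type of Firm 2 best-responds to q₁; Firm 1 best-responds to the expected q₂ over Firm 2's types.
Firm 2 with cost c maximizes (35 − 3(q₁+q₂) − c)·q₂, giving q₂(c) = (35 − c − 3q₁)/6.
E[c₂] = 0.1·5 + 0.5·9 + 0.4·10 = 9
Firm 1's FOC against E[q₂] yields q₁ = (35 − 2·8 + E[c₂])/9 = (35 − 16 + 9)/9 = 3.11111.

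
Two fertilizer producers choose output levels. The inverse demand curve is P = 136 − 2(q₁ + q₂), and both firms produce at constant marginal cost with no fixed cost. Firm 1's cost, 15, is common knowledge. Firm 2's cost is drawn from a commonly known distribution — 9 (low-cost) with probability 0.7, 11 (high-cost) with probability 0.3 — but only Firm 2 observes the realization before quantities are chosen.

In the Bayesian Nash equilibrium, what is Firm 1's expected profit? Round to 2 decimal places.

742.41

Firm 2 with cost c maximizes (136 − 2(q₁+q₂) − c)·q₂, giving q₂(c) = (136 − c − 2q₁)/4.
E[c₂] = 0.7·9 + 0.3·11 = 9.6
Firm 1's FOC against E[q₂] yields q₁ = (136 − 2·15 + E[c₂])/6 = (136 − 30 + 9.6)/6 = 19.2667.
E[P] = 136 − 2·(q₁ + E[q₂]) = 53.5333; Firm 1's expected profit = (E[P] − 15)·q₁ = (53.5333 − 15)·19.2667 = 742.409.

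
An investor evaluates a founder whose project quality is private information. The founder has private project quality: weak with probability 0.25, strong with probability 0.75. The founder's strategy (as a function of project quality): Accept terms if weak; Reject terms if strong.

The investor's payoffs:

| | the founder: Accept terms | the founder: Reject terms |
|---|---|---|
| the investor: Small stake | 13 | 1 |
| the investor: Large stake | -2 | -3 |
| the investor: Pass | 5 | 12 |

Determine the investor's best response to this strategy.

Compute the investor's expected payoff for each action, taking the expectation over the founder's type.
E[Small stake] = 0.25·(13) + 0.75·(1) = 4
E[Large stake] = 0.25·(-2) + 0.75·(-3) = -2.75
E[Pass] = 0.25·(5) + 0.75·(12) = 10.25
Best response: Pass (10.25 is the largest).

Pass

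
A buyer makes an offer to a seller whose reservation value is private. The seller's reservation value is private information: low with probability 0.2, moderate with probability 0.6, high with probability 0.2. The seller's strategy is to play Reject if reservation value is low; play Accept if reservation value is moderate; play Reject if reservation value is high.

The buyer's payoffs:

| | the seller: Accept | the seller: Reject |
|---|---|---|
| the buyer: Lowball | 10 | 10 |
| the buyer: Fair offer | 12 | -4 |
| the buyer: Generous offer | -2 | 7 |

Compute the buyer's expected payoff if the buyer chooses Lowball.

10

E[Lowball] = 0.2·10 + 0.6·10 + 0.2·10 = 2 + 6 + 2 = 10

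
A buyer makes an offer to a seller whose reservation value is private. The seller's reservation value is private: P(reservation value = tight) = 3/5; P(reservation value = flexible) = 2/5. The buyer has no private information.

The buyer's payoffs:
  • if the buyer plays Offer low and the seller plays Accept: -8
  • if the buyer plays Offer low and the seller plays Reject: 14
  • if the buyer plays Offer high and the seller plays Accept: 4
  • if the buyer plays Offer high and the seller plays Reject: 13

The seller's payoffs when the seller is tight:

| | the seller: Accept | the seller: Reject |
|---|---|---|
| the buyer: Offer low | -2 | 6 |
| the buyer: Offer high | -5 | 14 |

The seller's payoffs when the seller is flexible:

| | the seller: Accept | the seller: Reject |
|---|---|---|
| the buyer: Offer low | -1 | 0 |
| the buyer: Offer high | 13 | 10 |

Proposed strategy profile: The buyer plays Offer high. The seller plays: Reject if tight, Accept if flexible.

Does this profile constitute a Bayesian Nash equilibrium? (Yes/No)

Yes

A profile is a BNE iff every type of every player is best-responding given beliefs about the other side.
The buyer plays Offer high: E[Offer high] = 3/5·(13) + 2/5·(4) = 47/5; E[Offer low] = 26/5. Best-responding. ✓
The seller (reservation value tight), facing Offer high: Accept gives -5, Reject gives 14. Proposed Reject is best. ✓
The seller (reservation value flexible), facing Offer high: Accept gives 13, Reject gives 10. Proposed Accept is best. ✓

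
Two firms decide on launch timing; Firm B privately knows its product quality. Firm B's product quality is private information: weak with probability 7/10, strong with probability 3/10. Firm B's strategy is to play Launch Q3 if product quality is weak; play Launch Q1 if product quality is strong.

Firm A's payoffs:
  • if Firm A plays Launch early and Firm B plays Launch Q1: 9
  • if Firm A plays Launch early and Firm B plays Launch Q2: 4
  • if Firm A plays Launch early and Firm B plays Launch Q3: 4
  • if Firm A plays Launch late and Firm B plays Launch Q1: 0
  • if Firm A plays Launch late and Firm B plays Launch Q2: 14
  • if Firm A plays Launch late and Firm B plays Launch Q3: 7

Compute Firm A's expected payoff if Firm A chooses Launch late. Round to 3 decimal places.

E[Launch late] = 7/10·7 + 3/10·0 = 49/10 + 0 = 49/10

4.900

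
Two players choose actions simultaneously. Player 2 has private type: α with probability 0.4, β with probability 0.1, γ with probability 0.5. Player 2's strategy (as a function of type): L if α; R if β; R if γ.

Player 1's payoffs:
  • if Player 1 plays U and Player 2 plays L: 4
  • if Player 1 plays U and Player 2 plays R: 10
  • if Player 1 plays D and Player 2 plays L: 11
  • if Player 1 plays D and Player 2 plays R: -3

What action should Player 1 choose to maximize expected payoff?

Compute Player 1's expected payoff for each action, taking the expectation over Player 2's type.
E[U] = 0.4·(4) + 0.1·(10) + 0.5·(10) = 7.6
E[D] = 0.4·(11) + 0.1·(-3) + 0.5·(-3) = 2.6
Best response: U (7.6 is the largest).

U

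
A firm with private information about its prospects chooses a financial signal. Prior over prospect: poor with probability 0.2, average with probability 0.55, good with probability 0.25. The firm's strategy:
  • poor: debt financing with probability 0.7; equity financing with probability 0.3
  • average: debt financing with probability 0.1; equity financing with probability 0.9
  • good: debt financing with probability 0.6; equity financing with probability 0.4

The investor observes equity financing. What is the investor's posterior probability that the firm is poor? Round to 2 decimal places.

0.09

P(equity financing) = 0.2·0.3 + 0.55·0.9 + 0.25·0.4 = 0.655
P(poor | equity financing) = (0.2·0.3) / 0.655 = 0.06 / 0.655 = 0.0916031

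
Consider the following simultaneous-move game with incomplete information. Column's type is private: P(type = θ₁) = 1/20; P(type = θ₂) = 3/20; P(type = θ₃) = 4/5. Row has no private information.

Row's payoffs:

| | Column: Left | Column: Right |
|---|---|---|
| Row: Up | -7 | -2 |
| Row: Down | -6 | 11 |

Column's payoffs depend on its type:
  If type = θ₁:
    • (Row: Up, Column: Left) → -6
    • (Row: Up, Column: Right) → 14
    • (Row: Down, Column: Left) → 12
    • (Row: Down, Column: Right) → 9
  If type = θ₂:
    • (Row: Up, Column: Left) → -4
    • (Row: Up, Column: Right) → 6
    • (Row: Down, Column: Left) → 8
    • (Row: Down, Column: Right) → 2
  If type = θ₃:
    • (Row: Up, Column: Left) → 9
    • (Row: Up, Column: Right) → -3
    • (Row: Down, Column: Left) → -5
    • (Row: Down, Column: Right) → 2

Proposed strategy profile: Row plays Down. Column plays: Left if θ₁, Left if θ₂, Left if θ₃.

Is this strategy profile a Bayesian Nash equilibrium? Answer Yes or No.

Row plays Down: E[Down] = 1/20·(-6) + 3/20·(-6) + 4/5·(-6) = -6; E[Up] = -7. Best-responding. ✓
Column (type θ₁), facing Down: Left gives 12, Right gives 9. Proposed Left is best. ✓
Column (type θ₂), facing Down: Left gives 8, Right gives 2. Proposed Left is best. ✓
Column (type θ₃), facing Down: Left gives -5, Right gives 2. Proposed Left is not best — profitable deviation exists. ✗

No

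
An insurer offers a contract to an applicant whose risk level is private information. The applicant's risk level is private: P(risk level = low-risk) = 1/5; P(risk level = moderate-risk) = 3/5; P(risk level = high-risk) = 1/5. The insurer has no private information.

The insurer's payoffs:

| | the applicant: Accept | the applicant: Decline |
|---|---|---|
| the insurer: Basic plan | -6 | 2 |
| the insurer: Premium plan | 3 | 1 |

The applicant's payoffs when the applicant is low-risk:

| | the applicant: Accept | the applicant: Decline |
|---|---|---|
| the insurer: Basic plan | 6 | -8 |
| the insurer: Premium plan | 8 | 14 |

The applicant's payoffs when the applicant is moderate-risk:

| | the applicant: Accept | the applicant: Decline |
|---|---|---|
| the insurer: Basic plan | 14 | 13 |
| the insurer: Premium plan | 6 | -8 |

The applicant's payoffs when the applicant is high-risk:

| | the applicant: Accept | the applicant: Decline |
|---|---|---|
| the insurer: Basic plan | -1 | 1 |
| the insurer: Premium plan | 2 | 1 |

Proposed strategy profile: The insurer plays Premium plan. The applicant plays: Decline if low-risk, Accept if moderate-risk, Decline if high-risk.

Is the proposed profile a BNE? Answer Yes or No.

The insurer plays Premium plan: E[Premium plan] = 1/5·(1) + 3/5·(3) + 1/5·(1) = 11/5; E[Basic plan] = -14/5. Best-responding. ✓
The applicant (risk level low-risk), facing Premium plan: Accept gives 8, Decline gives 14. Proposed Decline is best. ✓
The applicant (risk level moderate-risk), facing Premium plan: Accept gives 6, Decline gives -8. Proposed Accept is best. ✓
The applicant (risk level high-risk), facing Premium plan: Accept gives 2, Decline gives 1. Proposed Decline is not best — profitable deviation exists. ✗

No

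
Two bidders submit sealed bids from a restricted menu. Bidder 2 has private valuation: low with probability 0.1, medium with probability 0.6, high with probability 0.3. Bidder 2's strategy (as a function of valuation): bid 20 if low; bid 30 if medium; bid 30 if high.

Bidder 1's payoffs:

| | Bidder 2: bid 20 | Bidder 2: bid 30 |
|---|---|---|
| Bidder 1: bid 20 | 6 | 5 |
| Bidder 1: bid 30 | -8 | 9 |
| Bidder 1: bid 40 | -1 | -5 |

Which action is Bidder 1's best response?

E[bid 20] = 0.1·(6) + 0.6·(5) + 0.3·(5) = 5.1
E[bid 30] = 0.1·(-8) + 0.6·(9) + 0.3·(9) = 7.3
E[bid 40] = 0.1·(-1) + 0.6·(-5) + 0.3·(-5) = -4.6
Best response: bid 30 (7.3 is the largest).

bid 30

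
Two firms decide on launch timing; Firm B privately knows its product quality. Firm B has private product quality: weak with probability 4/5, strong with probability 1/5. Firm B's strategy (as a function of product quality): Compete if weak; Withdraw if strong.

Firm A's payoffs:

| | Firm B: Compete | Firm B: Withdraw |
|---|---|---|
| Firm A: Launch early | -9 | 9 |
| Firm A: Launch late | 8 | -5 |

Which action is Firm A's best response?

Compute Firm A's expected payoff for each action, taking the expectation over Firm B's type.
E[Launch early] = 4/5·(-9) + 1/5·(9) = -27/5
E[Launch late] = 4/5·(8) + 1/5·(-5) = 27/5
Best response: Launch late (27/5 is the largest).

Launch late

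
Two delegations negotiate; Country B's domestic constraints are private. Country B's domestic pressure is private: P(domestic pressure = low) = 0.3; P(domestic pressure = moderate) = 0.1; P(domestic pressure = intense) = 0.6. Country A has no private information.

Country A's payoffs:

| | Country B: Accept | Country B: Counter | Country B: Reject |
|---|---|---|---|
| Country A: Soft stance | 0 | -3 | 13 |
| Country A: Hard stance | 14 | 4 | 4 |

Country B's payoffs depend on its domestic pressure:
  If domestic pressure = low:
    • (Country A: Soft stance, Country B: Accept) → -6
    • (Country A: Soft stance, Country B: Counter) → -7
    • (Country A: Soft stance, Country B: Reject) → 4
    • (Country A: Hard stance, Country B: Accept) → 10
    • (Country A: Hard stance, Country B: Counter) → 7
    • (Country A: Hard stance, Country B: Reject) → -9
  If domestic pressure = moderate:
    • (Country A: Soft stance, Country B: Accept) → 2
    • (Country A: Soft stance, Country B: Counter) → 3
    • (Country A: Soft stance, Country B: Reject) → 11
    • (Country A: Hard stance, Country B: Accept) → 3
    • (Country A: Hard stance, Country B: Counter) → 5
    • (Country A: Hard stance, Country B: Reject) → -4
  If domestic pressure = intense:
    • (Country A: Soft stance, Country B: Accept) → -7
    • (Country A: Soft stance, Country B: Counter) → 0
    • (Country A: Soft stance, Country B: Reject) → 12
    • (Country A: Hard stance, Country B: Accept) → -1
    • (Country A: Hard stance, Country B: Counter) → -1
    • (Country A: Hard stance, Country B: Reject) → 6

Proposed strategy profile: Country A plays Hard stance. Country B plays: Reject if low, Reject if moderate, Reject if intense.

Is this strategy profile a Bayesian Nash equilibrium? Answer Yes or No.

A profile is a BNE iff every type of every player is best-responding given beliefs about the other side.
Country A plays Hard stance: E[Hard stance] = 0.3·(4) + 0.1·(4) + 0.6·(4) = 4; E[Soft stance] = 13. Not best-responding. ✗
Country B (domestic pressure low), facing Hard stance: Accept gives 10, Counter gives 7, Reject gives -9. Proposed Reject is not best — profitable deviation exists. ✗
Country B (domestic pressure moderate), facing Hard stance: Accept gives 3, Counter gives 5, Reject gives -4. Proposed Reject is not best — profitable deviation exists. ✗
Country B (domestic pressure intense), facing Hard stance: Accept gives -1, Counter gives -1, Reject gives 6. Proposed Reject is best. ✓

No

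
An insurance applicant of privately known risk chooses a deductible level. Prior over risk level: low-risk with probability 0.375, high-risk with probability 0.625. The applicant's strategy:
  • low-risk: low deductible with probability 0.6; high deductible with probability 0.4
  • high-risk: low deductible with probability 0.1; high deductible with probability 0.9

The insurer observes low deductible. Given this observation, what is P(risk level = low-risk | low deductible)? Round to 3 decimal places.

P(low deductible) = 0.375·0.6 + 0.625·0.1 = 0.2875
P(low-risk | low deductible) = (0.375·0.6) / 0.2875 = 0.225 / 0.2875 = 0.782609

0.783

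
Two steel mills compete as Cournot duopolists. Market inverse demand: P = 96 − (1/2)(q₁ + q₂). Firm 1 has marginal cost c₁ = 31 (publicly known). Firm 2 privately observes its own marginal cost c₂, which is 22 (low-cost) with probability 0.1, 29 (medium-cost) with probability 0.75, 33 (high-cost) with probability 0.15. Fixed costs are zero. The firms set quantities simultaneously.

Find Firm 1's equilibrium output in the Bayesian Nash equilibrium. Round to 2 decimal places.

Firm 2 with cost c maximizes (96 − (1/2)(q₁+q₂) − c)·q₂, giving q₂(c) = (96 − c − (1/2)q₁).
E[c₂] = 0.1·22 + 0.75·29 + 0.15·33 = 28.9
Firm 1's FOC against E[q₂] yields q₁ = (96 − 2·31 + E[c₂])/(3/2) = (96 − 62 + 28.9)/(3/2) = 41.9333.

41.93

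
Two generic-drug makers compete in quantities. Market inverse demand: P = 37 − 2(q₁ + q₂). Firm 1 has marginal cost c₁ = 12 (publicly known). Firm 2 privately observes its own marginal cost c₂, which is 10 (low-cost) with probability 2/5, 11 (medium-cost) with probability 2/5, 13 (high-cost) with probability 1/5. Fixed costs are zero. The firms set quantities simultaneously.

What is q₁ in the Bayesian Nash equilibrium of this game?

4

Type-c best response for Firm 2: q₂(c) = (37 − c)/4 − q₁/2.
Firm 1 maximizes expected profit; its first-order condition is 37 − 4q₁ − 2E[q₂] − 12 = 0.
Substituting E[q₂] and solving: E[c₂] = 11, so q₁ = (37 − 2·12 + 11)/6 = 4.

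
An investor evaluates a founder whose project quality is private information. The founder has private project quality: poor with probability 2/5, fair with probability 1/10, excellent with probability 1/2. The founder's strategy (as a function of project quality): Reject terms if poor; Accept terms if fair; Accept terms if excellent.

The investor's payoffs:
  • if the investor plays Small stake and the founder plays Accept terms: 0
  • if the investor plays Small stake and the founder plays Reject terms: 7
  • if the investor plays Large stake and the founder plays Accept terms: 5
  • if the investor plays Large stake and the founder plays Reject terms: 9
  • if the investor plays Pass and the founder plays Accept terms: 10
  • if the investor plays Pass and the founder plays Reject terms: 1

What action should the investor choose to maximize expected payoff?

Large stake

E[Small stake] = 2/5·(7) + 1/10·(0) + 1/2·(0) = 14/5
E[Large stake] = 2/5·(9) + 1/10·(5) + 1/2·(5) = 33/5
E[Pass] = 2/5·(1) + 1/10·(10) + 1/2·(10) = 32/5
Best response: Large stake (33/5 is the largest).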